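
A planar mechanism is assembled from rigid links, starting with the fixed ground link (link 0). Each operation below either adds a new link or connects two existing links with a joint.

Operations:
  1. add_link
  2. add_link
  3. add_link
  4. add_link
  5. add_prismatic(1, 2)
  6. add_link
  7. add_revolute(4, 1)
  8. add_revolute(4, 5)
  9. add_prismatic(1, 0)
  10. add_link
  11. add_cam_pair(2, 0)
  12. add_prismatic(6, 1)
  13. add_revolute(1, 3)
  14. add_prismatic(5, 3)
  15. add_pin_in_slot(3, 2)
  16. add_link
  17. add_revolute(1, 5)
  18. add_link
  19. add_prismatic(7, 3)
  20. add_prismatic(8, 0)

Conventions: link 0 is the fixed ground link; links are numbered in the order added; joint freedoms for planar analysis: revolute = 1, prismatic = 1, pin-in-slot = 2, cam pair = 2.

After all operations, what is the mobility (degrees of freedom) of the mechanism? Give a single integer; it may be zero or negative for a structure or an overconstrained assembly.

ground; <1,0,0>
#1 <2,0,0>
#2 <3,0,0>
#3 <4,0,0>
#4 <5,0,0>
P:1↔2 J1 <5,1,0>
#5 <6,1,0>
R:4↔1 J1 <6,2,0>
R:4↔5 J1 <6,3,0>
P:1↔0 J1 <6,4,0>
#6 <7,4,0>
C:2↔0 J2 <7,4,1>
P:6↔1 J1 <7,5,1>
R:1↔3 J1 <7,6,1>
P:5↔3 J1 <7,7,1>
PS:3↔2 J2 <7,7,2>
#7 <8,7,2>
R:1↔5 J1 <8,8,2>
#8 <9,8,2>
P:7↔3 J1 <9,9,2>
P:8↔0 J1 <9,10,2>
3×8 − 2×10 − 1×2 = 2

M = 2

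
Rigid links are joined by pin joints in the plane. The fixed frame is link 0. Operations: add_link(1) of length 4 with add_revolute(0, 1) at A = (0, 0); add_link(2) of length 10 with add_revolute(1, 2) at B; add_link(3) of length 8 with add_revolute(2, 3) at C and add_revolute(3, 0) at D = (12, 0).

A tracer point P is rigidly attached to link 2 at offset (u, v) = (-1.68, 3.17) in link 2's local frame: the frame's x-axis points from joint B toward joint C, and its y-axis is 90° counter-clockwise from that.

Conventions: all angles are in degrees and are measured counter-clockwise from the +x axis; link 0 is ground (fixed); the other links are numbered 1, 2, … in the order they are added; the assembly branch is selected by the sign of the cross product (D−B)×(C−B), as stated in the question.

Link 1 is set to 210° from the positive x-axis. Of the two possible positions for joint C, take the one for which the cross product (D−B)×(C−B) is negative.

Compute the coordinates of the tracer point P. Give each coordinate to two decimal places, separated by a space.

A=(0,0), D=(12.00,0)
B = A + 4.00·(cos210°, sin210°) = (-3.4641, -2.0000)
|BD| = 15.5929
circle(B,10.00) ∩ circle(D,8.00): a=8.9508, h=4.4590
  candidates: C₊=(4.8409,3.5702) cross=69.529; C₋=(5.9847,-5.2741) cross=-69.529
  branch - wants cross < 0 → take C=(5.9847,-5.2741) (cross=-69.529)
ex = (C−B)/|BC| = (0.9449,-0.3274); ey = (0.3274,0.9449)
P = B + -1.68·ex + 3.17·ey = (-4.0136,1.5453)

-4.01 1.55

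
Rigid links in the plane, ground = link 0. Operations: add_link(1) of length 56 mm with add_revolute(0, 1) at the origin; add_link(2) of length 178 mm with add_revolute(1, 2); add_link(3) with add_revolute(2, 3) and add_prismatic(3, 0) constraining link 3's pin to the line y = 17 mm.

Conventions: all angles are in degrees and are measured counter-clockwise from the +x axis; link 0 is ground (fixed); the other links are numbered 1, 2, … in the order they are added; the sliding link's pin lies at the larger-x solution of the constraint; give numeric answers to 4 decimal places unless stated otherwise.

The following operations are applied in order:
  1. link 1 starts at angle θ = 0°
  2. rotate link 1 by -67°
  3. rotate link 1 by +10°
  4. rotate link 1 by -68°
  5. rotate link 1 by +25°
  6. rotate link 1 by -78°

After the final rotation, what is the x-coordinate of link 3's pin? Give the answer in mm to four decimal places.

geometry: r = 56 mm, L = 178 mm, e = 17 mm; θ starts at 0°
rotate link 1 by -67°: θ ← 0° -67° = -67°
rotate link 1 by +10°: θ ← -67° +10° = -57°
rotate link 1 by -68°: θ ← -57° -68° = -125°
rotate link 1 by +25°: θ ← -125° +25° = -100°
rotate link 1 by -78°: θ ← -100° -78° = -178°
crank pin P = (r cos θ, r sin θ) = (-55.965886, -1.954372)
h = r sin θ − e = -1.954372 − 17 = -18.954372
x = r cos θ + √(L² − h²) = -55.965886 + 176.987942 = 121.022056

121.0221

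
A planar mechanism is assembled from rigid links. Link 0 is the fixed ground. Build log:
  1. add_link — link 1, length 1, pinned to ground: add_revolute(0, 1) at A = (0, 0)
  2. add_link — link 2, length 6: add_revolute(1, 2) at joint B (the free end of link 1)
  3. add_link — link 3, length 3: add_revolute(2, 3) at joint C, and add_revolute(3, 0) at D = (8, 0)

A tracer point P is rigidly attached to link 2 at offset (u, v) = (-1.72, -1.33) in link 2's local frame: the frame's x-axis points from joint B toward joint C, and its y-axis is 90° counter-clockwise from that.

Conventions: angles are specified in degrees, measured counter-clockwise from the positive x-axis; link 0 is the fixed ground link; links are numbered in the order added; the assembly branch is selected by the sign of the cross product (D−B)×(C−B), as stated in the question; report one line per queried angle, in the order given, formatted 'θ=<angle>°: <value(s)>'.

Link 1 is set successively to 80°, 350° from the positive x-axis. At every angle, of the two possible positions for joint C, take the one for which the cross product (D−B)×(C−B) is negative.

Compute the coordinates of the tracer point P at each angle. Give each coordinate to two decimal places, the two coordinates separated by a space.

A=(0,0), D=(8.00,0)
θ=80°: B = A + 1.00·(cos80°, sin80°) = (0.1736, 0.9848)
θ=80°: |BD| = 7.8881
θ=80°: circle(B,6.00) ∩ circle(D,3.00): a=5.6555, h=2.0039
θ=80°:   candidates: C₊=(6.0351,2.2669) cross=15.807; C₋=(5.5347,-1.7095) cross=-15.807
θ=80°:   branch - wants cross < 0 → take C=(5.5347,-1.7095) (cross=-15.807)
θ=80°: ex = (C−B)/|BC| = (0.8935,-0.4490); ey = (0.4490,0.8935)
θ=80°: P = B + -1.72·ex + -1.33·ey = (-1.9604,0.5688)
θ=350°: B = A + 1.00·(cos350°, sin350°) = (0.9848, -0.1736)
θ=350°: |BD| = 7.0173
θ=350°: circle(B,6.00) ∩ circle(D,3.00): a=5.4325, h=2.5472
θ=350°:   candidates: C₊=(6.3526,2.5072) cross=17.875; C₋=(6.4787,-2.5856) cross=-17.875
θ=350°:   branch - wants cross < 0 → take C=(6.4787,-2.5856) (cross=-17.875)
θ=350°: ex = (C−B)/|BC| = (0.9156,-0.4020); ey = (0.4020,0.9156)
θ=350°: P = B + -1.72·ex + -1.33·ey = (-1.1248,-0.7000)

θ=80°: -1.96 0.57
θ=350°: -1.12 -0.70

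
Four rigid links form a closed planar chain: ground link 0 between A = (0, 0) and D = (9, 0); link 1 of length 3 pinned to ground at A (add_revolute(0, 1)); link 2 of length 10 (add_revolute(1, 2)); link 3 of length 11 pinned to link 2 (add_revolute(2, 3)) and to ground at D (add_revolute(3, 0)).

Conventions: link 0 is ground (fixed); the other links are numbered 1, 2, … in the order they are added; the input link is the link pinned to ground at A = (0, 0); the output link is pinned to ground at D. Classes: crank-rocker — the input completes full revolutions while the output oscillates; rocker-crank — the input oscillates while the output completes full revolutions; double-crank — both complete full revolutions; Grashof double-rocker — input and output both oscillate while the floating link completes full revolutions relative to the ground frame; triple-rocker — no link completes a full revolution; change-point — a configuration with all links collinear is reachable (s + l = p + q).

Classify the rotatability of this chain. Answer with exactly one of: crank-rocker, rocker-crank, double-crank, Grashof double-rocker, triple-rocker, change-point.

lengths: ground=9, input=3, coupler=10, output=11
sorted: s=3 (shortest), l=11 (longest), p+q=19
s + l = 14 vs p + q = 19
s + l < p + q (Grashof) with shortest = input link → crank-rocker

crank-rocker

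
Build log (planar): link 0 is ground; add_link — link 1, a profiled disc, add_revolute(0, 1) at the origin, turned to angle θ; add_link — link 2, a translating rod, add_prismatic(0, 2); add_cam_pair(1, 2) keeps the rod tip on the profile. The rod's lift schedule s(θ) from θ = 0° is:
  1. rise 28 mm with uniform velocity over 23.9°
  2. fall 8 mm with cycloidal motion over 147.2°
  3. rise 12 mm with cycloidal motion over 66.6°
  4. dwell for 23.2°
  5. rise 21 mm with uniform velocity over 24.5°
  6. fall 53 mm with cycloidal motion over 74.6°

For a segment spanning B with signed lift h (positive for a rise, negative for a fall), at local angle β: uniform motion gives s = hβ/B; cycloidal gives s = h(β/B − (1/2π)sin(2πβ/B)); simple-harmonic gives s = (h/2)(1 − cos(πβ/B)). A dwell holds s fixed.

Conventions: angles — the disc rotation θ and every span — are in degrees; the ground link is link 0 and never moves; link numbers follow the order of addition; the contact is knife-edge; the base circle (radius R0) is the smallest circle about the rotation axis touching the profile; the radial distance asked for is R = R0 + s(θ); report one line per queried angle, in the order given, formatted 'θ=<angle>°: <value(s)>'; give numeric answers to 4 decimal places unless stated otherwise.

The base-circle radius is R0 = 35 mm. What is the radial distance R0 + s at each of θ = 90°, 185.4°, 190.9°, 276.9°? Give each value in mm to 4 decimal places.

seg 1 [0°–23.9°] uniform, h=28: full span → s += 28 → s = 28.0000
seg 2 [23.9°–171.1°] cycloidal, h=-8: θ=90° here. β=66.1, B=147.2. -8·(0.4490 − sin(2π·0.4490)/(2π)) = -3.1917 → s = 24.8083
seg 2 [23.9°–171.1°] cycloidal, h=-8: full span → s += -8 → s = 20.0000
seg 3 [171.1°–237.7°] cycloidal, h=12: θ=185.4° here. β=14.3, B=66.6. 12·(0.2147 − sin(2π·0.2147)/(2π)) = 0.7135 → s = 20.7135
seg 3 [171.1°–237.7°] cycloidal, h=12: θ=190.9° here. β=19.8, B=66.6. 12·(0.2973 − sin(2π·0.2973)/(2π)) = 1.7414 → s = 21.7414
seg 3 [171.1°–237.7°] cycloidal, h=12: full span → s += 12 → s = 32.0000
seg 4 [237.7°–260.9°] dwell: s stays 32.0000
seg 5 [260.9°–285.4°] uniform, h=21: θ=276.9° here. β=16, B=24.5. 21·16/24.5 = 13.7143 → s = 45.7143
θ=90°: R = R0 + s = 35 + 24.8083 = 59.8083
θ=185.4°: R = R0 + s = 35 + 20.7135 = 55.7135
θ=190.9°: R = R0 + s = 35 + 21.7414 = 56.7414
θ=276.9°: R = R0 + s = 35 + 45.7143 = 80.7143

θ=90°: 59.8083
θ=185.4°: 55.7135
θ=190.9°: 56.7414
θ=276.9°: 80.7143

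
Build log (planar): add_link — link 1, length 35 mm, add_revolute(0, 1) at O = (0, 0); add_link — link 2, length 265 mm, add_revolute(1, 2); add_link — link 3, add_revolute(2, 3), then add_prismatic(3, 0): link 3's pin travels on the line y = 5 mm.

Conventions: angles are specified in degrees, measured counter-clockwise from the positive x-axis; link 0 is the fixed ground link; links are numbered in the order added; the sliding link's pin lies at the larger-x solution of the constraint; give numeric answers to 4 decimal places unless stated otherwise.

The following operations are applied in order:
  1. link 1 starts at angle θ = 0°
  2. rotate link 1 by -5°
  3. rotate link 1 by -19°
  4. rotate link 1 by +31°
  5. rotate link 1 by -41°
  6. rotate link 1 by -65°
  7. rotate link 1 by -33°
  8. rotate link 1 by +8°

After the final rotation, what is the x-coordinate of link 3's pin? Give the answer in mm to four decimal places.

geometry: r = 35 mm, L = 265 mm, e = 5 mm; θ starts at 0°
rotate link 1 by -5°: θ ← 0° -5° = -5°
rotate link 1 by -19°: θ ← -5° -19° = -24°
rotate link 1 by +31°: θ ← -24° +31° = 7°
rotate link 1 by -41°: θ ← 7° -41° = -34°
rotate link 1 by -65°: θ ← -34° -65° = -99°
rotate link 1 by -33°: θ ← -99° -33° = -132°
rotate link 1 by +8°: θ ← -132° +8° = -124°
crank pin P = (r cos θ, r sin θ) = (-19.571752, -29.016315)
h = r sin θ − e = -29.016315 − 5 = -34.016315
x = r cos θ + √(L² − h²) = -19.571752 + 262.807706 = 243.235954

243.2360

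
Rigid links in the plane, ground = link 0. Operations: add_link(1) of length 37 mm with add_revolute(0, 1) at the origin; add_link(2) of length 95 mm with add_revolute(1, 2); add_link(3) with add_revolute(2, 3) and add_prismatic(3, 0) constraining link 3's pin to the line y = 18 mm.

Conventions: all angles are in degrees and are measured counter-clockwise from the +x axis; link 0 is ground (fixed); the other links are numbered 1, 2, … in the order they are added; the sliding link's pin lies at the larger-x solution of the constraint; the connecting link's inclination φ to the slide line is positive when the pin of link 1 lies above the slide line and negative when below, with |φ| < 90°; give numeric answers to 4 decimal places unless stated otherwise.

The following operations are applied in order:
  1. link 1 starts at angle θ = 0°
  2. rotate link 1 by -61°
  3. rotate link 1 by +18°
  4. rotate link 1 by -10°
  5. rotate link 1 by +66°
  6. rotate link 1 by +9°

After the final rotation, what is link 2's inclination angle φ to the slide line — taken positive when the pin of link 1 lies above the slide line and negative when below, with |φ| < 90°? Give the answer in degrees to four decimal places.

geometry: r = 37 mm, L = 95 mm, e = 18 mm; θ starts at 0°
rotate link 1 by -61°: θ ← 0° -61° = -61°
rotate link 1 by +18°: θ ← -61° +18° = -43°
rotate link 1 by -10°: θ ← -43° -10° = -53°
rotate link 1 by +66°: θ ← -53° +66° = 13°
rotate link 1 by +9°: θ ← 13° +9° = 22°
h = r sin θ − e = 13.860444 − 18 = -4.139556
sin φ = h / L = -4.139556 / 95 = -0.04357427
φ = arcsin(-0.04357427) = -2.497413°

-2.4974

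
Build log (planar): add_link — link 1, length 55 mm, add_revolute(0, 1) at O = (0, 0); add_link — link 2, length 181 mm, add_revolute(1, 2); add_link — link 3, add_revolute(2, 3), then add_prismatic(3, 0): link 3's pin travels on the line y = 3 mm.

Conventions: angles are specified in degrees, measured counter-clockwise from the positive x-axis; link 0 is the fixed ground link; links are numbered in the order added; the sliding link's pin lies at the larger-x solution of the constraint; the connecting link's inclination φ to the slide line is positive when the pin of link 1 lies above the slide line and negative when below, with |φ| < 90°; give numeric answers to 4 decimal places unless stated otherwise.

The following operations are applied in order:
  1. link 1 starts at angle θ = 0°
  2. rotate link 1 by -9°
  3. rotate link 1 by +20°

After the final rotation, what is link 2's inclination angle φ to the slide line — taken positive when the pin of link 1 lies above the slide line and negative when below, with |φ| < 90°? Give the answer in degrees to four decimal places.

geometry: r = 55 mm, L = 181 mm, e = 3 mm; θ starts at 0°
rotate link 1 by -9°: θ ← 0° -9° = -9°
rotate link 1 by +20°: θ ← -9° +20° = 11°
h = r sin θ − e = 10.494495 − 3 = 7.494495
sin φ = h / L = 7.494495 / 181 = 0.04140605
φ = arcsin(0.04140605) = 2.373070°

2.3731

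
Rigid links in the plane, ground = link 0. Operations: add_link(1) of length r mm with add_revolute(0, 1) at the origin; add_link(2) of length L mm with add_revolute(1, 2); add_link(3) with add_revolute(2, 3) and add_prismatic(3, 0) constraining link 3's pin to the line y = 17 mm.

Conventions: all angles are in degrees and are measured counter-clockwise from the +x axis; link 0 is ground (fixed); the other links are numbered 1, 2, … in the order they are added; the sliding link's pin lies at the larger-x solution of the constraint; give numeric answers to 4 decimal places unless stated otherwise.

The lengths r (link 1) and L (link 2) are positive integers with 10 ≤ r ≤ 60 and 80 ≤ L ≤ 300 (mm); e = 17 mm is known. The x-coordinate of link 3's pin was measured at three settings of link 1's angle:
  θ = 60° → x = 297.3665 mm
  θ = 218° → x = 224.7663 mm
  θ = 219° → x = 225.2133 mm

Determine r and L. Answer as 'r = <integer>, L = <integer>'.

constraint per measurement: (x − r cos θ)² + (r sin θ − e)² = L²
subtracting the θ₁ and θ₂ equations cancels the r² and L² terms:
r = (x₁² − x₂²) / (2[(x₁cos θ₁ + e sin θ₁) − (x₂cos θ₂ + e sin θ₂)]) = 54.0000 → r = 54
L² = (x₁ − r cos θ₁)² + (r sin θ₁ − e)² = 73984.0217 → L = 272.0000 → L = 272
check at θ₃=219°: x = 225.2133 (printed 225.2133) ✓

r = 54, L = 272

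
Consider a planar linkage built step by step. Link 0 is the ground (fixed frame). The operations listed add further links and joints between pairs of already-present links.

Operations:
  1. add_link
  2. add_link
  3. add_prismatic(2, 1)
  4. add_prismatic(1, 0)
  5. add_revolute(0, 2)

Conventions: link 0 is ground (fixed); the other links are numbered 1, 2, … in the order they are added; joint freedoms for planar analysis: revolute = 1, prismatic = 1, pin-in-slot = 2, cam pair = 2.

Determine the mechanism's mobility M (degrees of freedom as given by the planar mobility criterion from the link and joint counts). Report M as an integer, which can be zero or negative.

L=1 J1=0 J2=0
add link → L=2 J1=0 J2=0
add link → L=3 J1=0 J2=0
P@2,1 dof=1 J1 → L=3 J1=1 J2=0
P@1,0 dof=1 J1 → L=3 J1=2 J2=0
R@0,2 dof=1 J1 → L=3 J1=3 J2=0
M=3(L−1)−2J1−J2=3·2−2·3−0=0

M = 0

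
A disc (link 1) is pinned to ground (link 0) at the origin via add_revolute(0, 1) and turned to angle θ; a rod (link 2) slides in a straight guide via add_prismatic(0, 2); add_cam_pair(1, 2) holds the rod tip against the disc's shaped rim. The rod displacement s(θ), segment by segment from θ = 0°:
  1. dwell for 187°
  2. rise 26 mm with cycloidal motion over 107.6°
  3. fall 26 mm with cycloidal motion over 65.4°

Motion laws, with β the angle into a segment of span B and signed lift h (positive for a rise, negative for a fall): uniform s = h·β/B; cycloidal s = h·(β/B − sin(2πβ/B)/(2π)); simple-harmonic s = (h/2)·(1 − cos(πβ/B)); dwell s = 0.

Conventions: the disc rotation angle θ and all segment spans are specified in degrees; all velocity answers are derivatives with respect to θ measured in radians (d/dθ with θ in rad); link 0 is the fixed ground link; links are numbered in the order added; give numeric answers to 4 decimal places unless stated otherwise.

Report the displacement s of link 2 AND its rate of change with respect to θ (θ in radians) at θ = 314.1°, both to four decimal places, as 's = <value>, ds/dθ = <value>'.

segment 1 (0° to 187°, dwell): s unchanged at 0.0000
segment 2 (187° to 294.6°, cycloidal, h = 26) is passed completely: s = 0.0000 + (26) = 26.0000
θ = 314.1° falls in segment 3 (294.6° to 360°, cycloidal, h = -26): β = 314.1 − 294.6 = 19.5°, B = 65.4°; Δs = -26·(0.2982 − sin(2π·0.2982)/(2π)) = -3.8023; s = 26.0000 − 3.8023 = 22.1977
velocity in seg [294.6°–360°] (cycloidal), θ in radians: β = 19.5° = 0.3403 rad, B = 65.4° = 1.1414 rad; ds/dθ = (h/B)(1 − cos(2πβ/B)) = ((-26)/1.1414)(1 − cos(2π·0.2982)) = -29.566757 mm/rad

s = 22.1977, ds/dθ = -29.5668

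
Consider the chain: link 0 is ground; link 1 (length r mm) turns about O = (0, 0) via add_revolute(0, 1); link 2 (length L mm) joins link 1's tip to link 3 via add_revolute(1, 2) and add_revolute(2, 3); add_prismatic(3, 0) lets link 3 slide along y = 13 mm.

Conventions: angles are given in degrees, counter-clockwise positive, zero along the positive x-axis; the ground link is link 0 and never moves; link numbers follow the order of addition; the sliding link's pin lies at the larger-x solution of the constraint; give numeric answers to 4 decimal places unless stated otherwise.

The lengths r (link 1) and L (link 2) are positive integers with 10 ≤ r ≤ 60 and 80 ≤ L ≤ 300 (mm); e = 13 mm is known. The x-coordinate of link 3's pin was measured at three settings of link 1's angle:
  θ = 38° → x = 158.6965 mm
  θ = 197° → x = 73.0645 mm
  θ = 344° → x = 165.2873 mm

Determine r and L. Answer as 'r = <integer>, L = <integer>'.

constraint per measurement: (x − r cos θ)² + (r sin θ − e)² = L²
subtracting the θ₁ and θ₂ equations cancels the r² and L² terms:
r = (x₁² − x₂²) / (2[(x₁cos θ₁ + e sin θ₁) − (x₂cos θ₂ + e sin θ₂)]) = 48.0000 → r = 48
L² = (x₁ − r cos θ₁)² + (r sin θ₁ − e)² = 14883.9969 → L = 122.0000 → L = 122
check at θ₃=344°: x = 165.2873 (printed 165.2873) ✓

r = 48, L = 122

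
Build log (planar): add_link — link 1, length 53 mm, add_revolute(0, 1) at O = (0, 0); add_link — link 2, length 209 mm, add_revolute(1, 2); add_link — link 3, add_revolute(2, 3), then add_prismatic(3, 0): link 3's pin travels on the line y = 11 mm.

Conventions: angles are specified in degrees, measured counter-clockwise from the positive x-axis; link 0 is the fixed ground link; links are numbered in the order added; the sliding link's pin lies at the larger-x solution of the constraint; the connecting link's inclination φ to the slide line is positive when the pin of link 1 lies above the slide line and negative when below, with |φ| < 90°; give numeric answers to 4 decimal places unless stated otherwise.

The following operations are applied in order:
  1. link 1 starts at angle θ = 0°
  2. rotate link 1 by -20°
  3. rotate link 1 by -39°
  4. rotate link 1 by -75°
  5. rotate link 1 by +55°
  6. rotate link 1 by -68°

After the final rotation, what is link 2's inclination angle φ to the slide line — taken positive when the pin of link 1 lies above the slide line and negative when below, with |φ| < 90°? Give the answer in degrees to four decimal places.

geometry: r = 53 mm, L = 209 mm, e = 11 mm; θ starts at 0°
rotate link 1 by -20°: θ ← 0° -20° = -20°
rotate link 1 by -39°: θ ← -20° -39° = -59°
rotate link 1 by -75°: θ ← -59° -75° = -134°
rotate link 1 by +55°: θ ← -134° +55° = -79°
rotate link 1 by -68°: θ ← -79° -68° = -147°
h = r sin θ − e = -28.865869 − 11 = -39.865869
sin φ = h / L = -39.865869 / 209 = -0.19074578
φ = arcsin(-0.19074578) = -10.996310°

-10.9963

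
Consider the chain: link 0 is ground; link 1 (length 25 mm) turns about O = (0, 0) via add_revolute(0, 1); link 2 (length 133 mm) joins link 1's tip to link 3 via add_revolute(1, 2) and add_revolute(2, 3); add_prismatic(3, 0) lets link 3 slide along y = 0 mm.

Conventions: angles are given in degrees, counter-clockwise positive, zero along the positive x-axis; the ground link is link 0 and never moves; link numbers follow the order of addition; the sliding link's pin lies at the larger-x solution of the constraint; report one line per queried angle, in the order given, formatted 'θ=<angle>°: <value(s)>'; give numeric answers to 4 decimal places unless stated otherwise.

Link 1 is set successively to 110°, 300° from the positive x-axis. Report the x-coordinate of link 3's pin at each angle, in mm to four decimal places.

geometry: r = 25 mm, L = 133 mm, e = 0 mm
θ=110°: crank pin P = (r cos θ, r sin θ) = (-8.550504, 23.492316)
θ=110°: h = r sin θ − e = 23.492316 − 0 = 23.492316
θ=110°: x = r cos θ + √(L² − h²) = -8.550504 + 130.908789 = 122.358286
θ=300°: crank pin P = (r cos θ, r sin θ) = (12.500000, -21.650635)
θ=300°: h = r sin θ − e = -21.650635 − 0 = -21.650635
θ=300°: x = r cos θ + √(L² − h²) = 12.500000 + 131.225950 = 143.725950

θ=110°: 122.3583
θ=300°: 143.7260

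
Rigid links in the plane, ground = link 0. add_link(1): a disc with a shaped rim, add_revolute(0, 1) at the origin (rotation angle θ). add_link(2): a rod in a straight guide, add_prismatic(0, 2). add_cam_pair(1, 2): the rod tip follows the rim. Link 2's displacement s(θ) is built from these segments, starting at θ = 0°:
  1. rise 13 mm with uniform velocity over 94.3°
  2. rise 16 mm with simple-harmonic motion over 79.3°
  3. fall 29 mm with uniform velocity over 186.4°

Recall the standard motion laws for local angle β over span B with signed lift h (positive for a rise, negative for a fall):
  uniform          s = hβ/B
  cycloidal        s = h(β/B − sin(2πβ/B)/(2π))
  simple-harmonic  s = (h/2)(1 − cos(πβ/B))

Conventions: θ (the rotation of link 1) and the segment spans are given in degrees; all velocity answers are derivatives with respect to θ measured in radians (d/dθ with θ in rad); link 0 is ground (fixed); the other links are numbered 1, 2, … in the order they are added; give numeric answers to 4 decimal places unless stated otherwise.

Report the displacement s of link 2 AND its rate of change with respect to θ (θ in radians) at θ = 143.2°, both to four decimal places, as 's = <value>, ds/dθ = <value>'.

segment 1 (0° to 94.3°, uniform, h = 13) is passed completely: s = 0.0000 + (13) = 13.0000
θ = 143.2° falls in segment 2 (94.3° to 173.6°, simple-harmonic, h = 16): β = 143.2 − 94.3 = 48.9°, B = 79.3°; Δs = 16/2·(1 − cos(π·0.6166)) = 10.8665; s = 13.0000 + 10.8665 = 23.8665
velocity in seg [94.3°–173.6°] (simple-harmonic), θ in radians: β = 48.9° = 0.8535 rad, B = 79.3° = 1.3840 rad; ds/dθ = (πh/(2B)) sin(πβ/B) = (π·16/(2·1.3840)) sin(π·0.6166) = 16.953214 mm/rad

s = 23.8665, ds/dθ = 16.9532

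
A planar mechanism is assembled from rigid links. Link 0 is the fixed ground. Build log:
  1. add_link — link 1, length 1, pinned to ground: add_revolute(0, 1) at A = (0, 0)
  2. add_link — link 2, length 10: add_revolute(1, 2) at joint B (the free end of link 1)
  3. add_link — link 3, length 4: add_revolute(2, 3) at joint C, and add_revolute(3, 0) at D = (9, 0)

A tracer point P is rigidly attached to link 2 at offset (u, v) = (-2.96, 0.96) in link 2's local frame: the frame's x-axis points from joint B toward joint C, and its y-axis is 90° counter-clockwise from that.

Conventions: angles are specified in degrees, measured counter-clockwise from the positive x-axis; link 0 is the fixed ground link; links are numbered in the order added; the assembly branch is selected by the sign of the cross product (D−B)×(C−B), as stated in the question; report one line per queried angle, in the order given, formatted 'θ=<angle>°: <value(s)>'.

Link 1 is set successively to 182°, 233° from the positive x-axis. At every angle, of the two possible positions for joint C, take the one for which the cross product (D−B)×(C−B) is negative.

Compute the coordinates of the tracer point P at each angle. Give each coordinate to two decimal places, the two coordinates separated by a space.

A=(0,0), D=(9.00,0)
θ=182°: B = A + 1.00·(cos182°, sin182°) = (-0.9994, -0.0349)
θ=182°: |BD| = 9.9995
θ=182°: circle(B,10.00) ∩ circle(D,4.00): a=9.2000, h=3.9193
θ=182°:   candidates: C₊=(8.1868,3.9165) cross=39.191; C₋=(8.2142,-3.9221) cross=-39.191
θ=182°:   branch - wants cross < 0 → take C=(8.2142,-3.9221) (cross=-39.191)
θ=182°: ex = (C−B)/|BC| = (0.9214,-0.3887); ey = (0.3887,0.9214)
θ=182°: P = B + -2.96·ex + 0.96·ey = (-3.3534,2.0002)
θ=233°: B = A + 1.00·(cos233°, sin233°) = (-0.6018, -0.7986)
θ=233°: |BD| = 9.6350
θ=233°: circle(B,10.00) ∩ circle(D,4.00): a=9.1766, h=3.9737
θ=233°:   candidates: C₊=(8.2138,3.9220) cross=38.286; C₋=(8.8726,-3.9980) cross=-38.286
θ=233°:   branch - wants cross < 0 → take C=(8.8726,-3.9980) (cross=-38.286)
θ=233°: ex = (C−B)/|BC| = (0.9474,-0.3199); ey = (0.3199,0.9474)
θ=233°: P = B + -2.96·ex + 0.96·ey = (-3.0991,1.0579)

θ=182°: -3.35 2.00
θ=233°: -3.10 1.06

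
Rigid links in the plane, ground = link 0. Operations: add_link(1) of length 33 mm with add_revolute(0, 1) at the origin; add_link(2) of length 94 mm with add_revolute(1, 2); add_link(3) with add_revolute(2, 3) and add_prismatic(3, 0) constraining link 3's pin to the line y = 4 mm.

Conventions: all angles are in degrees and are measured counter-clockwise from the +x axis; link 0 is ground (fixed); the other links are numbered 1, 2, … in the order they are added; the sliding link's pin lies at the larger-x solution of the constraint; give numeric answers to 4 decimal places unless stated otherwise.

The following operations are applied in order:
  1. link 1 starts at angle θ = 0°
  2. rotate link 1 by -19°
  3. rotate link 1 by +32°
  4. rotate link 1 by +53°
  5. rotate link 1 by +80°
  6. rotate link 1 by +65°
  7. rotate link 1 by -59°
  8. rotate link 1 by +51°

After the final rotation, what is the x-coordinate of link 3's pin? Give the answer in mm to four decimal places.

geometry: r = 33 mm, L = 94 mm, e = 4 mm; θ starts at 0°
rotate link 1 by -19°: θ ← 0° -19° = -19°
rotate link 1 by +32°: θ ← -19° +32° = 13°
rotate link 1 by +53°: θ ← 13° +53° = 66°
rotate link 1 by +80°: θ ← 66° +80° = 146°
rotate link 1 by +65°: θ ← 146° +65° = 211°
rotate link 1 by -59°: θ ← 211° -59° = 152°
rotate link 1 by +51°: θ ← 152° +51° = 203°
crank pin P = (r cos θ, r sin θ) = (-30.376660, -12.894127)
h = r sin θ − e = -12.894127 − 4 = -16.894127
x = r cos θ + √(L² − h²) = -30.376660 + 92.469392 = 62.092732

62.0927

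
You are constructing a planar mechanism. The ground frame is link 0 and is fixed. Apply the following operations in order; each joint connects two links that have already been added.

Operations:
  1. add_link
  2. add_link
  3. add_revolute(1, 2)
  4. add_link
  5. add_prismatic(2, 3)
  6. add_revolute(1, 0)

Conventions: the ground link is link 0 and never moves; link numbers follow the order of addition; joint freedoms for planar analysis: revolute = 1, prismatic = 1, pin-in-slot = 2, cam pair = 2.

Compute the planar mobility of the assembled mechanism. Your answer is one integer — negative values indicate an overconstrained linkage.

ground; <1,0,0>
#1 <2,0,0>
#2 <3,0,0>
R:1↔2 J1 <3,1,0>
#3 <4,1,0>
P:2↔3 J1 <4,2,0>
R:1↔0 J1 <4,3,0>
3×3 − 2×3 − 1×0 = 3

M = 3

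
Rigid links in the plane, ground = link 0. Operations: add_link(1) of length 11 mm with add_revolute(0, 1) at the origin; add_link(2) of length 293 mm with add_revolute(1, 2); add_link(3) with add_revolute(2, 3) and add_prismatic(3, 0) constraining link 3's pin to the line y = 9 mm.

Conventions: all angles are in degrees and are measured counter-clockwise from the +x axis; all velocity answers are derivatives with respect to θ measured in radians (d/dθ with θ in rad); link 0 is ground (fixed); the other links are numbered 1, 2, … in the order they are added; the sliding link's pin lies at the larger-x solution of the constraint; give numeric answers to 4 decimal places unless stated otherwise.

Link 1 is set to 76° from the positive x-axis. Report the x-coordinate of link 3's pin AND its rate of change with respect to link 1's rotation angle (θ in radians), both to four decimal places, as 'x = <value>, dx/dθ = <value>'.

geometry: r = 11 mm, L = 293 mm, e = 9 mm
crank pin P = (r cos θ, r sin θ) = (2.661141, 10.673253)
h = r sin θ − e = 10.673253 − 9 = 1.673253
x = r cos θ + √(L² − h²) = 2.661141 + 292.995222 = 295.656363
dx/dθ = −r sin θ − h·r cos θ/√(L² − h²) (θ in radians; h = 1.673253) = -10.688450

x = 295.6564, dx/dθ = -10.6885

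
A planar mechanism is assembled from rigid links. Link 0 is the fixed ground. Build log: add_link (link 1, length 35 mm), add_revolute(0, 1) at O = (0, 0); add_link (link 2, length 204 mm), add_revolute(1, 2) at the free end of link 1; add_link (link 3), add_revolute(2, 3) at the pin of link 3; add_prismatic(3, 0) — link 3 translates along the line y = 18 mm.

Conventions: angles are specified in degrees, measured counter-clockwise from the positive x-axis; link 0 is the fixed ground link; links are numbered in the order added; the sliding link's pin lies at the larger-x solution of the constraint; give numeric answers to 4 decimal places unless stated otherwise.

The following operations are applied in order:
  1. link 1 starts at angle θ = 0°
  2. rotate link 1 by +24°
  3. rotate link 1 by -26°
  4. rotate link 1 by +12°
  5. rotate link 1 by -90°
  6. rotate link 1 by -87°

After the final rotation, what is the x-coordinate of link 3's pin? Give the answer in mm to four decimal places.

geometry: r = 35 mm, L = 204 mm, e = 18 mm; θ starts at 0°
rotate link 1 by +24°: θ ← 0° +24° = 24°
rotate link 1 by -26°: θ ← 24° -26° = -2°
rotate link 1 by +12°: θ ← -2° +12° = 10°
rotate link 1 by -90°: θ ← 10° -90° = -80°
rotate link 1 by -87°: θ ← -80° -87° = -167°
crank pin P = (r cos θ, r sin θ) = (-34.102952, -7.873287)
h = r sin θ − e = -7.873287 − 18 = -25.873287
x = r cos θ + √(L² − h²) = -34.102952 + 202.352596 = 168.249644

168.2496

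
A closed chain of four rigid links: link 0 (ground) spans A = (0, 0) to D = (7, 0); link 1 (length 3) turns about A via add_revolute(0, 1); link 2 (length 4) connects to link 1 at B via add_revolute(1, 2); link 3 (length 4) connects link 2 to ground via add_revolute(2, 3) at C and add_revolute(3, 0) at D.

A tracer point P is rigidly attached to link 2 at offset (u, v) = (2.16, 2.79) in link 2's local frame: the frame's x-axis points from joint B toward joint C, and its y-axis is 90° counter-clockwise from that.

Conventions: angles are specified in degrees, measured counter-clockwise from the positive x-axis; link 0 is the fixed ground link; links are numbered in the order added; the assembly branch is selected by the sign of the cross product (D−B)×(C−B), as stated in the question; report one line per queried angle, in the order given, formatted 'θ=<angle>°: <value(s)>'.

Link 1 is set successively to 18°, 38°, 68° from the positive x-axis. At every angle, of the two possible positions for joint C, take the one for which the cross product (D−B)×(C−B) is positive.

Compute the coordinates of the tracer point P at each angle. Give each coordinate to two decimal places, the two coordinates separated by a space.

A=(0,0), D=(7.00,0)
θ=18°: B = A + 3.00·(cos18°, sin18°) = (2.8532, 0.9271)
θ=18°: |BD| = 4.2492
θ=18°: circle(B,4.00) ∩ circle(D,4.00): a=2.1246, h=3.3891
θ=18°:   candidates: C₊=(5.6660,3.7710) cross=14.401; C₋=(4.1872,-2.8439) cross=-14.401
θ=18°:   branch + wants cross > 0 → take C=(5.6660,3.7710) (cross=14.401)
θ=18°: ex = (C−B)/|BC| = (0.7032,0.7110); ey = (-0.7110,0.7032)
θ=18°: P = B + 2.16·ex + 2.79·ey = (2.3884,4.4247)
θ=38°: B = A + 3.00·(cos38°, sin38°) = (2.3640, 1.8470)
θ=38°: |BD| = 4.9903
θ=38°: circle(B,4.00) ∩ circle(D,4.00): a=2.4952, h=3.1264
θ=38°:   candidates: C₊=(5.8391,3.8278) cross=15.602; C₋=(3.5249,-1.9809) cross=-15.602
θ=38°:   branch + wants cross > 0 → take C=(5.8391,3.8278) (cross=15.602)
θ=38°: ex = (C−B)/|BC| = (0.8688,0.4952); ey = (-0.4952,0.8688)
θ=38°: P = B + 2.16·ex + 2.79·ey = (2.8589,5.3405)
θ=68°: B = A + 3.00·(cos68°, sin68°) = (1.1238, 2.7816)
θ=68°: |BD| = 6.5013
θ=68°: circle(B,4.00) ∩ circle(D,4.00): a=3.2506, h=2.3310
θ=68°:   candidates: C₊=(5.0592,3.4976) cross=15.154; C₋=(3.0646,-0.7161) cross=-15.154
θ=68°:   branch + wants cross > 0 → take C=(5.0592,3.4976) (cross=15.154)
θ=68°: ex = (C−B)/|BC| = (0.9838,0.1790); ey = (-0.1790,0.9838)
θ=68°: P = B + 2.16·ex + 2.79·ey = (2.7495,5.9132)

θ=18°: 2.39 4.42
θ=38°: 2.86 5.34
θ=68°: 2.75 5.91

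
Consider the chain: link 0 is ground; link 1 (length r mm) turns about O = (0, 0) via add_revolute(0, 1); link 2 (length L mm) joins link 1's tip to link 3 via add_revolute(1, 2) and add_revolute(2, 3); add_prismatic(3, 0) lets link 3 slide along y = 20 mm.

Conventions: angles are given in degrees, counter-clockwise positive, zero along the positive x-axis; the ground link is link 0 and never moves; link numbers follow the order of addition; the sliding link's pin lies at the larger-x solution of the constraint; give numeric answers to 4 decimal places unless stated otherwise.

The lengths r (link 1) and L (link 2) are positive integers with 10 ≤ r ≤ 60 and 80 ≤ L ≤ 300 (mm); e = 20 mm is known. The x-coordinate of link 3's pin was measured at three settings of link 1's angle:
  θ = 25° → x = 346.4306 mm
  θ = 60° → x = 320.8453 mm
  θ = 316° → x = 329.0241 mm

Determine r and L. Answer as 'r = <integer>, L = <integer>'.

constraint per measurement: (x − r cos θ)² + (r sin θ − e)² = L²
subtracting the θ₁ and θ₂ equations cancels the r² and L² terms:
r = (x₁² − x₂²) / (2[(x₁cos θ₁ + e sin θ₁) − (x₂cos θ₂ + e sin θ₂)]) = 58.9999 → r = 59
L² = (x₁ − r cos θ₁)² + (r sin θ₁ − e)² = 85848.9970 → L = 293.0000 → L = 293
check at θ₃=316°: x = 329.0241 (printed 329.0241) ✓

r = 59, L = 293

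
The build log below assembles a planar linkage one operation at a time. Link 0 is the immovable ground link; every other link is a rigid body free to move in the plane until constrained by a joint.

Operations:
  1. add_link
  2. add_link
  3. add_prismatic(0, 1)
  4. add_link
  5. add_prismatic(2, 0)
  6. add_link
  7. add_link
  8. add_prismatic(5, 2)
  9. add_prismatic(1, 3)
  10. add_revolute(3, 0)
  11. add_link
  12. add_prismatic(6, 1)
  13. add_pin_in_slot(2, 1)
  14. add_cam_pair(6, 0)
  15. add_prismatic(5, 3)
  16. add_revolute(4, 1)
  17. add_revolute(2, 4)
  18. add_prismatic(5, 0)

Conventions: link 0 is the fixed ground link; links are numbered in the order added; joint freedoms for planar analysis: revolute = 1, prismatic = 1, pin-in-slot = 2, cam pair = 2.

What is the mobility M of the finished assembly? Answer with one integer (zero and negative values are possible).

link 0 = ground. State L|J1|J2 = 1|0|0
+link1  2|0|0
+link2  3|0|0
P(0,1) f=1→J1  3|1|0
+link3  4|1|0
P(2,0) f=1→J1  4|2|0
+link4  5|2|0
+link5  6|2|0
P(5,2) f=1→J1  6|3|0
P(1,3) f=1→J1  6|4|0
R(3,0) f=1→J1  6|5|0
+link6  7|5|0
P(6,1) f=1→J1  7|6|0
PS(2,1) f=2→J2  7|6|1
C(6,0) f=2→J2  7|6|2
P(5,3) f=1→J1  7|7|2
R(4,1) f=1→J1  7|8|2
R(2,4) f=1→J1  7|9|2
P(5,0) f=1→J1  7|10|2
M = 3(7−1)−2·10−2 = 18−20−2 = -4

M = -4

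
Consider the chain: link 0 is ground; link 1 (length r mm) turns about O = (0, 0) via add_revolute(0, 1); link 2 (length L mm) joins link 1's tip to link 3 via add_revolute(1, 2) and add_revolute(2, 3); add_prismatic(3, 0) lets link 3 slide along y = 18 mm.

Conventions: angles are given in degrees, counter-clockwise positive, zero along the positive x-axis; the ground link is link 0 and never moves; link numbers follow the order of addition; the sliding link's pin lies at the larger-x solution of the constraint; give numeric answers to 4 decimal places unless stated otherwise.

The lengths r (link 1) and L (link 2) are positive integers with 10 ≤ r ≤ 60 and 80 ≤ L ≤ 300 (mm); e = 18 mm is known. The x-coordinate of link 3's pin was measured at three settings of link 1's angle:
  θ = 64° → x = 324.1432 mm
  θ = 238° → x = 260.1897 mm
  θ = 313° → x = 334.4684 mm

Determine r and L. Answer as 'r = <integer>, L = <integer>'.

constraint per measurement: (x − r cos θ)² + (r sin θ − e)² = L²
subtracting the θ₁ and θ₂ equations cancels the r² and L² terms:
r = (x₁² − x₂²) / (2[(x₁cos θ₁ + e sin θ₁) − (x₂cos θ₂ + e sin θ₂)]) = 60.0000 → r = 60
L² = (x₁ − r cos θ₁)² + (r sin θ₁ − e)² = 90000.0158 → L = 300.0000 → L = 300
check at θ₃=313°: x = 334.4684 (printed 334.4684) ✓

r = 60, L = 300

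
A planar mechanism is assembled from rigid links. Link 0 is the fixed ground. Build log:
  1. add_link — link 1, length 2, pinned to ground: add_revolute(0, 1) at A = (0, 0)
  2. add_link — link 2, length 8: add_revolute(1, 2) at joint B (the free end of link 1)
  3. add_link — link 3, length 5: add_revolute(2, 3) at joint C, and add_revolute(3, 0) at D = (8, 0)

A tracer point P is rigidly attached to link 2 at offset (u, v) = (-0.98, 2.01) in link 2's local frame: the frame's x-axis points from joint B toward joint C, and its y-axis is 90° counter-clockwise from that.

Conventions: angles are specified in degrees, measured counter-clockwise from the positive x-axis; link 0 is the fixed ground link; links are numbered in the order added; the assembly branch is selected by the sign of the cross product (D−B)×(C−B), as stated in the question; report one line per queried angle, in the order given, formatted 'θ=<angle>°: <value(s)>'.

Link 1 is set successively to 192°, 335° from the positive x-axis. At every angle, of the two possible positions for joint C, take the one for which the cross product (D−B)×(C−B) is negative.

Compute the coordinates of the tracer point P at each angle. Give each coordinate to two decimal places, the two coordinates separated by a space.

A=(0,0), D=(8.00,0)
θ=192°: B = A + 2.00·(cos192°, sin192°) = (-1.9563, -0.4158)
θ=192°: |BD| = 9.9650
θ=192°: circle(B,8.00) ∩ circle(D,5.00): a=6.9393, h=3.9806
θ=192°:   candidates: C₊=(4.8109,3.8509) cross=39.667; C₋=(5.1431,-4.1034) cross=-39.667
θ=192°:   branch - wants cross < 0 → take C=(5.1431,-4.1034) (cross=-39.667)
θ=192°: ex = (C−B)/|BC| = (0.8874,-0.4610); ey = (0.4610,0.8874)
θ=192°: P = B + -0.98·ex + 2.01·ey = (-1.8995,1.8196)
θ=335°: B = A + 2.00·(cos335°, sin335°) = (1.8126, -0.8452)
θ=335°: |BD| = 6.2448
θ=335°: circle(B,8.00) ∩ circle(D,5.00): a=6.2450, h=5.0000
θ=335°:   candidates: C₊=(7.3234,4.9540) cross=31.224; C₋=(8.6769,-4.9540) cross=-31.224
θ=335°:   branch - wants cross < 0 → take C=(8.6769,-4.9540) (cross=-31.224)
θ=335°: ex = (C−B)/|BC| = (0.8580,-0.5136); ey = (0.5136,0.8580)
θ=335°: P = B + -0.98·ex + 2.01·ey = (2.0041,1.3827)

θ=192°: -1.90 1.82
θ=335°: 2.00 1.38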